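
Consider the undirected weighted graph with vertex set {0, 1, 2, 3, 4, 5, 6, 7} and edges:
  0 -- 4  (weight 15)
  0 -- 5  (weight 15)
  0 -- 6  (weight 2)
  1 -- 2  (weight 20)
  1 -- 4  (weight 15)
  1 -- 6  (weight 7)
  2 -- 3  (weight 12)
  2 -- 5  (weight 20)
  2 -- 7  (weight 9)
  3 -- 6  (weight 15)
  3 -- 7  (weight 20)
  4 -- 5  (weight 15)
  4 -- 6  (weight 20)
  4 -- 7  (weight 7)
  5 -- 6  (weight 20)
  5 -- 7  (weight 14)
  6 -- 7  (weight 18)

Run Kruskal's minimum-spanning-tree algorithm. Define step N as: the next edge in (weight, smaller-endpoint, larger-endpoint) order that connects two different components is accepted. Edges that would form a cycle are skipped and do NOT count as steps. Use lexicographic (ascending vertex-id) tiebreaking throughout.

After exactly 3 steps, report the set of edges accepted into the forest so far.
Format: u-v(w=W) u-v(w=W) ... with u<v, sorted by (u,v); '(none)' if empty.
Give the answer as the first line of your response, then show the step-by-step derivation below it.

0-6(w=2) 1-6(w=7) 4-7(w=7)

step 1: add edge 0-6 (w=2); MST = {0-6(w=2)}
step 2: add edge 1-6 (w=7); MST = {0-6(w=2) 1-6(w=7)}
step 3: add edge 4-7 (w=7); MST = {0-6(w=2) 1-6(w=7) 4-7(w=7)}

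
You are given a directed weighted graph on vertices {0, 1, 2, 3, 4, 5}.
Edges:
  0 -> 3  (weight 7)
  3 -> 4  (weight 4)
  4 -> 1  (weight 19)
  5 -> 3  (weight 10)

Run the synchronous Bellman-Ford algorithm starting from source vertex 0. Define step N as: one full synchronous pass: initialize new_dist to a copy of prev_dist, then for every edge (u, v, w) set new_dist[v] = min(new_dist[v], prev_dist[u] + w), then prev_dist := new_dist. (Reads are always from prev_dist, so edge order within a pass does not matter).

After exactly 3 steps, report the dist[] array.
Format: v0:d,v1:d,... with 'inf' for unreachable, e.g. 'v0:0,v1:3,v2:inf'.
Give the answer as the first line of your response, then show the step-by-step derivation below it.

v0:0,v1:30,v2:inf,v3:7,v4:11,v5:inf

step 1: dist = v0:0,v1:inf,v2:inf,v3:7,v4:inf,v5:inf
step 2: dist = v0:0,v1:inf,v2:inf,v3:7,v4:11,v5:inf
step 3: dist = v0:0,v1:30,v2:inf,v3:7,v4:11,v5:inf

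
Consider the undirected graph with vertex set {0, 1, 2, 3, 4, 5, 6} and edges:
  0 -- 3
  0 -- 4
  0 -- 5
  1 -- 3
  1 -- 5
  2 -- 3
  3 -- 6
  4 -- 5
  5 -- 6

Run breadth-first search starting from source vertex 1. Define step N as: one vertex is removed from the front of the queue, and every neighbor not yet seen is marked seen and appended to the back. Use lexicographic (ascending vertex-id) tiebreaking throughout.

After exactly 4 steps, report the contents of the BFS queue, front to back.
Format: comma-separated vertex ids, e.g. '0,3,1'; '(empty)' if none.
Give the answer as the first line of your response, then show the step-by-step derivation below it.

2,6,4

step 1: dequeue 1; queue=[3,5]; order=1
step 2: dequeue 3; queue=[5,0,2,6]; order=1,3
step 3: dequeue 5; queue=[0,2,6,4]; order=1,3,5
step 4: dequeue 0; queue=[2,6,4]; order=1,3,5,0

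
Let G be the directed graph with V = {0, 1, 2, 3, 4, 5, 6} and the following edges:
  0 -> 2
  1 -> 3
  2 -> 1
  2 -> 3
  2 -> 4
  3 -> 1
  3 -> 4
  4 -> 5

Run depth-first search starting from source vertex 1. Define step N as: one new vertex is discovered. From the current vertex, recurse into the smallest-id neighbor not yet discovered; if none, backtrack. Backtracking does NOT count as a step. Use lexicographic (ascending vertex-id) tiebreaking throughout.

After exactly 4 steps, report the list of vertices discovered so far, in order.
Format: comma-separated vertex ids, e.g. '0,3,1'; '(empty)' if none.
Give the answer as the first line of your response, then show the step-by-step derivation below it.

1,3,4,5

step 1: discover 1; path=1; order=1
step 2: discover 3; path=1>3; order=1,3
step 3: discover 4; path=1>3>4; order=1,3,4
step 4: discover 5; path=1>3>4>5; order=1,3,4,5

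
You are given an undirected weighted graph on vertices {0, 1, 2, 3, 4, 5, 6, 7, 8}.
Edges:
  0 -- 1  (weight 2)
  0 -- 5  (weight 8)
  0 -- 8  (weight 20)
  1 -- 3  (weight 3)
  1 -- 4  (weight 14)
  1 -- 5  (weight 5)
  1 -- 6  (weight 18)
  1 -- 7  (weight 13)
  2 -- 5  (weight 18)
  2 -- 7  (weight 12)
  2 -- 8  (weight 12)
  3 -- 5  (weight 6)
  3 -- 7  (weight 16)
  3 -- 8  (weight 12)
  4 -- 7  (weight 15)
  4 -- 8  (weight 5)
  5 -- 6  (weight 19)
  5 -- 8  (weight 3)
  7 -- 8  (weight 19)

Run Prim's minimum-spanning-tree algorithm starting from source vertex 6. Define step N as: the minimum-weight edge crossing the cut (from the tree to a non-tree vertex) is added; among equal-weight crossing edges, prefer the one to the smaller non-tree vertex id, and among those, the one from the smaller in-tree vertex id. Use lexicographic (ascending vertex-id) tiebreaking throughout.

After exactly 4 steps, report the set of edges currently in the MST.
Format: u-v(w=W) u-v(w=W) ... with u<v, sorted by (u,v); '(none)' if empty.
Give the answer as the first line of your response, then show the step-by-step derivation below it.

0-1(w=2) 1-3(w=3) 1-5(w=5) 1-6(w=18)

step 1: add edge 1-6 (w=18); MST = {1-6(w=18)}
step 2: add edge 0-1 (w=2); MST = {0-1(w=2) 1-6(w=18)}
step 3: add edge 1-3 (w=3); MST = {0-1(w=2) 1-3(w=3) 1-6(w=18)}
step 4: add edge 1-5 (w=5); MST = {0-1(w=2) 1-3(w=3) 1-5(w=5) 1-6(w=18)}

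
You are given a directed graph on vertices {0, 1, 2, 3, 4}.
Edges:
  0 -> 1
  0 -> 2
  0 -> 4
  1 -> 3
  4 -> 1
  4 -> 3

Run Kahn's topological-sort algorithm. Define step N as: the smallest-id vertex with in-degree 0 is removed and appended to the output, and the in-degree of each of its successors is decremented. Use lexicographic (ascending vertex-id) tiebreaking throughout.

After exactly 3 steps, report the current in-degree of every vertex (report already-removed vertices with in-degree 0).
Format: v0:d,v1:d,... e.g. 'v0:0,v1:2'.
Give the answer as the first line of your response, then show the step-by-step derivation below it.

v0:0,v1:0,v2:0,v3:1,v4:0

step 1: output 0; order=[0]; indeg=(0,1,0,2,0)
step 2: output 2; order=[0,2]; indeg=(0,1,0,2,0)
step 3: output 4; order=[0,2,4]; indeg=(0,0,0,1,0)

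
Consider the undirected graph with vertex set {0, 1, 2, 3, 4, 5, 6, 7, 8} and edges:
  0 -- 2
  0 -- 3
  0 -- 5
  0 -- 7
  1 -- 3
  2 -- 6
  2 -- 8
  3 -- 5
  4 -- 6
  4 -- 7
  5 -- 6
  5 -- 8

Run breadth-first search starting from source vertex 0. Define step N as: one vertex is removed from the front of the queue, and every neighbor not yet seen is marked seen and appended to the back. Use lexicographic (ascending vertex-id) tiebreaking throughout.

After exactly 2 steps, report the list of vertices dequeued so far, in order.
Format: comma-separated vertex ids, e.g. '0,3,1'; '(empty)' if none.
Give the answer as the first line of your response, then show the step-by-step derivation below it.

0,2

step 1: dequeue 0; queue=[2,3,5,7]; order=0
step 2: dequeue 2; queue=[3,5,7,6,8]; order=0,2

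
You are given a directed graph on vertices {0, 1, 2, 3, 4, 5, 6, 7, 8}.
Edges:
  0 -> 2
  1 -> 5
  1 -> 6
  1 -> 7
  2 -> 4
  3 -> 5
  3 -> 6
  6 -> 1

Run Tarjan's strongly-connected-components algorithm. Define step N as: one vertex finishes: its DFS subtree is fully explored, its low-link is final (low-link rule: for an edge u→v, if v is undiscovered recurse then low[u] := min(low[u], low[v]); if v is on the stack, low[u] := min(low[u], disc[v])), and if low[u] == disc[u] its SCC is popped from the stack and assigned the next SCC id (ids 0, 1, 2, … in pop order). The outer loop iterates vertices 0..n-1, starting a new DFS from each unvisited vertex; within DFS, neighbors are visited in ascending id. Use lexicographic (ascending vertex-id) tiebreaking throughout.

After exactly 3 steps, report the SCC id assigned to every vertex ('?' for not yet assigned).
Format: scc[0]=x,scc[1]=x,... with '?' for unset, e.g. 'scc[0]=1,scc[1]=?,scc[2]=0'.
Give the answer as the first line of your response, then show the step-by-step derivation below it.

scc[0]=2,scc[1]=?,scc[2]=1,scc[3]=?,scc[4]=0,scc[5]=?,scc[6]=?,scc[7]=?,scc[8]=?

step 1: low=(low[0]=0,low[1]=?,low[2]=1,low[3]=?,low[4]=2,low[5]=?,low[6]=?,low[7]=?,low[8]=?); scc=(scc[0]=?,scc[1]=?,scc[2]=?,scc[3]=?,scc[4]=0,scc[5]=?,scc[6]=?,scc[7]=?,scc[8]=?)
step 2: low=(low[0]=0,low[1]=?,low[2]=1,low[3]=?,low[4]=2,low[5]=?,low[6]=?,low[7]=?,low[8]=?); scc=(scc[0]=?,scc[1]=?,scc[2]=1,scc[3]=?,scc[4]=0,scc[5]=?,scc[6]=?,scc[7]=?,scc[8]=?)
step 3: low=(low[0]=0,low[1]=?,low[2]=1,low[3]=?,low[4]=2,low[5]=?,low[6]=?,low[7]=?,low[8]=?); scc=(scc[0]=2,scc[1]=?,scc[2]=1,scc[3]=?,scc[4]=0,scc[5]=?,scc[6]=?,scc[7]=?,scc[8]=?)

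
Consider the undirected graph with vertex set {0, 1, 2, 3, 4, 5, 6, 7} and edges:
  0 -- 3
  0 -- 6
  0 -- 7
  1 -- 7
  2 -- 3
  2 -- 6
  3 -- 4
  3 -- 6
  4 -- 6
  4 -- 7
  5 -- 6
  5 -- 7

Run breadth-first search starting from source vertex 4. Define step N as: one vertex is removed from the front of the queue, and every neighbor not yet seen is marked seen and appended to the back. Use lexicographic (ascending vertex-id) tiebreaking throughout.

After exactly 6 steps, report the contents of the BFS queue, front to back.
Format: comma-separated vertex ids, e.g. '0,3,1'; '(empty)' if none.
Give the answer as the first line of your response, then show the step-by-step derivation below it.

5,1

step 1: dequeue 4; queue=[3,6,7]; order=4
step 2: dequeue 3; queue=[6,7,0,2]; order=4,3
step 3: dequeue 6; queue=[7,0,2,5]; order=4,3,6
step 4: dequeue 7; queue=[0,2,5,1]; order=4,3,6,7
step 5: dequeue 0; queue=[2,5,1]; order=4,3,6,7,0
step 6: dequeue 2; queue=[5,1]; order=4,3,6,7,0,2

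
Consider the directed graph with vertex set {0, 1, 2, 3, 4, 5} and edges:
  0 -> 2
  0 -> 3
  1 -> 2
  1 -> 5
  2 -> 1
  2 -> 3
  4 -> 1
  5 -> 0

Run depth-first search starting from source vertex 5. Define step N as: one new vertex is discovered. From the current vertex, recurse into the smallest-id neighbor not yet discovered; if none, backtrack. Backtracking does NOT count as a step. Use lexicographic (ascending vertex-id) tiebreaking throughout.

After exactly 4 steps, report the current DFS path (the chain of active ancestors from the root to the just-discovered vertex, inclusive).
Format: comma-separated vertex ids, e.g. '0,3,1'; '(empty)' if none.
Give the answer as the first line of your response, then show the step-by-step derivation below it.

5,0,2,1

step 1: discover 5; path=5; order=5
step 2: discover 0; path=5>0; order=5,0
step 3: discover 2; path=5>0>2; order=5,0,2
step 4: discover 1; path=5>0>2>1; order=5,0,2,1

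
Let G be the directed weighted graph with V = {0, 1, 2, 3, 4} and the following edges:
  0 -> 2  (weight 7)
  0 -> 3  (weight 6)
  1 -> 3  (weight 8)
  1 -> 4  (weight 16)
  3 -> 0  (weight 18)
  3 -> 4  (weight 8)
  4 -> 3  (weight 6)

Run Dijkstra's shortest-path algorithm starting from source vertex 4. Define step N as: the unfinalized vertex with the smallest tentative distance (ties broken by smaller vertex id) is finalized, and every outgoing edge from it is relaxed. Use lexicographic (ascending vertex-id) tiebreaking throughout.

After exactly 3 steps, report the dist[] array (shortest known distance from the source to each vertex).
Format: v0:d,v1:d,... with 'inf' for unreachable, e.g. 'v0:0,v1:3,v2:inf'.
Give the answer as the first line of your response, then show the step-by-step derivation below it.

v0:24,v1:inf,v2:31,v3:6,v4:0

step 1: dist = v0:inf,v1:inf,v2:inf,v3:6,v4:0
step 2: dist = v0:24,v1:inf,v2:inf,v3:6,v4:0
step 3: dist = v0:24,v1:inf,v2:31,v3:6,v4:0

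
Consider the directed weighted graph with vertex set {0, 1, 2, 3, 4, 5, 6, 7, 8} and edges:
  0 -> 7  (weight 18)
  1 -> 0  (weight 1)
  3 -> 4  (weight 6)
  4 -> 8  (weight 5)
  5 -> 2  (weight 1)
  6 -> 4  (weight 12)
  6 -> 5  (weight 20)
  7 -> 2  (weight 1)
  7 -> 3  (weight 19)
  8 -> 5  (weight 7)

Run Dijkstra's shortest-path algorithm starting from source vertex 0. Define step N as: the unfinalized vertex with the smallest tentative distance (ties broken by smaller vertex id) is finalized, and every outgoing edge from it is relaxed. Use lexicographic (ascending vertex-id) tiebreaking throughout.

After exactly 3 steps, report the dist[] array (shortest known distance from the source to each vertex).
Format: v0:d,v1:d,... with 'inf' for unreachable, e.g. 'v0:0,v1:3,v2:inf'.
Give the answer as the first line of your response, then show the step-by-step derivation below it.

v0:0,v1:inf,v2:19,v3:37,v4:inf,v5:inf,v6:inf,v7:18,v8:inf

step 1: dist = v0:0,v1:inf,v2:inf,v3:inf,v4:inf,v5:inf,v6:inf,v7:18,v8:inf
step 2: dist = v0:0,v1:inf,v2:19,v3:37,v4:inf,v5:inf,v6:inf,v7:18,v8:inf
step 3: dist = v0:0,v1:inf,v2:19,v3:37,v4:inf,v5:inf,v6:inf,v7:18,v8:inf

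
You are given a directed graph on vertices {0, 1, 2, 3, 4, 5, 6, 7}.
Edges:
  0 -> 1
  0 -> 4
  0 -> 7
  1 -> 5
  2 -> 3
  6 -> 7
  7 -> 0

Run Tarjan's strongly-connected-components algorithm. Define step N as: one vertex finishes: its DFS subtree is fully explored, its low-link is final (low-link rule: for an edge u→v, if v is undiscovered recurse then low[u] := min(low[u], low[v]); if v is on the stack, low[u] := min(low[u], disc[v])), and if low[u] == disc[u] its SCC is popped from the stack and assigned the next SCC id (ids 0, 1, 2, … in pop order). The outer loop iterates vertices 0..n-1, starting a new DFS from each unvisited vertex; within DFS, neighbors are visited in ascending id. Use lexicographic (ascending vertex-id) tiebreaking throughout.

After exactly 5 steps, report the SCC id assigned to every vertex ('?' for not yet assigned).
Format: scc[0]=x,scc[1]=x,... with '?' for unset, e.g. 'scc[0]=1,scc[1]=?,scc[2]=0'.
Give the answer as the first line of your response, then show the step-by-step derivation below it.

scc[0]=3,scc[1]=1,scc[2]=?,scc[3]=?,scc[4]=2,scc[5]=0,scc[6]=?,scc[7]=3

step 1: low=(low[0]=0,low[1]=1,low[2]=?,low[3]=?,low[4]=?,low[5]=2,low[6]=?,low[7]=?); scc=(scc[0]=?,scc[1]=?,scc[2]=?,scc[3]=?,scc[4]=?,scc[5]=0,scc[6]=?,scc[7]=?)
step 2: low=(low[0]=0,low[1]=1,low[2]=?,low[3]=?,low[4]=?,low[5]=2,low[6]=?,low[7]=?); scc=(scc[0]=?,scc[1]=1,scc[2]=?,scc[3]=?,scc[4]=?,scc[5]=0,scc[6]=?,scc[7]=?)
step 3: low=(low[0]=0,low[1]=1,low[2]=?,low[3]=?,low[4]=3,low[5]=2,low[6]=?,low[7]=?); scc=(scc[0]=?,scc[1]=1,scc[2]=?,scc[3]=?,scc[4]=2,scc[5]=0,scc[6]=?,scc[7]=?)
step 4: low=(low[0]=0,low[1]=1,low[2]=?,low[3]=?,low[4]=3,low[5]=2,low[6]=?,low[7]=0); scc=(scc[0]=?,scc[1]=1,scc[2]=?,scc[3]=?,scc[4]=2,scc[5]=0,scc[6]=?,scc[7]=?)
step 5: low=(low[0]=0,low[1]=1,low[2]=?,low[3]=?,low[4]=3,low[5]=2,low[6]=?,low[7]=0); scc=(scc[0]=3,scc[1]=1,scc[2]=?,scc[3]=?,scc[4]=2,scc[5]=0,scc[6]=?,scc[7]=3)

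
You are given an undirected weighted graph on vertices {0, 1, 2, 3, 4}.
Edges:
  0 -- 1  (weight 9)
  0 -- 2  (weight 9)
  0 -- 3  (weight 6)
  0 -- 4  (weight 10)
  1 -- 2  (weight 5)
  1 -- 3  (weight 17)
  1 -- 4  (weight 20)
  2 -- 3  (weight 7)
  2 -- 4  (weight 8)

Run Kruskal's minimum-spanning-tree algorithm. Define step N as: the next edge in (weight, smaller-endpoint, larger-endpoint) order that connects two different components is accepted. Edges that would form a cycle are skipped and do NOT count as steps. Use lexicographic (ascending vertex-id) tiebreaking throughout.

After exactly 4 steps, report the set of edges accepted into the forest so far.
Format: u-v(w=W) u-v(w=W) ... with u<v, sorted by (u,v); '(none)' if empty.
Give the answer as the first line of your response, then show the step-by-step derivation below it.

0-3(w=6) 1-2(w=5) 2-3(w=7) 2-4(w=8)

step 1: add edge 1-2 (w=5); MST = {1-2(w=5)}
step 2: add edge 0-3 (w=6); MST = {0-3(w=6) 1-2(w=5)}
step 3: add edge 2-3 (w=7); MST = {0-3(w=6) 1-2(w=5) 2-3(w=7)}
step 4: add edge 2-4 (w=8); MST = {0-3(w=6) 1-2(w=5) 2-3(w=7) 2-4(w=8)}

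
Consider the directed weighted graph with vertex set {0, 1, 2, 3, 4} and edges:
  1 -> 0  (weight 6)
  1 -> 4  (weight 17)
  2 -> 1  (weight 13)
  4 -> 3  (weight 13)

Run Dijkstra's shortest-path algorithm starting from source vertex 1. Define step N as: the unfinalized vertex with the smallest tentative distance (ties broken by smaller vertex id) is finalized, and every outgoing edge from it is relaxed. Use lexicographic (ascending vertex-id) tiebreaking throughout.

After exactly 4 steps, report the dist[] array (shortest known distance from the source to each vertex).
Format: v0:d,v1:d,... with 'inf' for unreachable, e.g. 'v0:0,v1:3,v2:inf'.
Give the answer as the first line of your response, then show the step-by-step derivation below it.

v0:6,v1:0,v2:inf,v3:30,v4:17

step 1: dist = v0:6,v1:0,v2:inf,v3:inf,v4:17
step 2: dist = v0:6,v1:0,v2:inf,v3:inf,v4:17
step 3: dist = v0:6,v1:0,v2:inf,v3:30,v4:17
step 4: dist = v0:6,v1:0,v2:inf,v3:30,v4:17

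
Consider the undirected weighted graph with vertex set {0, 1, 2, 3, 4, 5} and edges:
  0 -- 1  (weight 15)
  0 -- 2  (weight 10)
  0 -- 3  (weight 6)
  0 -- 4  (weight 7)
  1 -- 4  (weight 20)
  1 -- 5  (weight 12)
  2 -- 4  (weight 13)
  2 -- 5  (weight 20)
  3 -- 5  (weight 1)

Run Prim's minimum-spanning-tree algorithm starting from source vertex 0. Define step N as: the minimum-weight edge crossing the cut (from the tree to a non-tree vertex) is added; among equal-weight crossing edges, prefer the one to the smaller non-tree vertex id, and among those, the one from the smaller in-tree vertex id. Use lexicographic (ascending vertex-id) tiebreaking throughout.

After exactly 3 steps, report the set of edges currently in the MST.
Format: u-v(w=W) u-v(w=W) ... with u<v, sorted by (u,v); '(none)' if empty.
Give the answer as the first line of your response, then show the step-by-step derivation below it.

0-3(w=6) 0-4(w=7) 3-5(w=1)

step 1: add edge 0-3 (w=6); MST = {0-3(w=6)}
step 2: add edge 3-5 (w=1); MST = {0-3(w=6) 3-5(w=1)}
step 3: add edge 0-4 (w=7); MST = {0-3(w=6) 0-4(w=7) 3-5(w=1)}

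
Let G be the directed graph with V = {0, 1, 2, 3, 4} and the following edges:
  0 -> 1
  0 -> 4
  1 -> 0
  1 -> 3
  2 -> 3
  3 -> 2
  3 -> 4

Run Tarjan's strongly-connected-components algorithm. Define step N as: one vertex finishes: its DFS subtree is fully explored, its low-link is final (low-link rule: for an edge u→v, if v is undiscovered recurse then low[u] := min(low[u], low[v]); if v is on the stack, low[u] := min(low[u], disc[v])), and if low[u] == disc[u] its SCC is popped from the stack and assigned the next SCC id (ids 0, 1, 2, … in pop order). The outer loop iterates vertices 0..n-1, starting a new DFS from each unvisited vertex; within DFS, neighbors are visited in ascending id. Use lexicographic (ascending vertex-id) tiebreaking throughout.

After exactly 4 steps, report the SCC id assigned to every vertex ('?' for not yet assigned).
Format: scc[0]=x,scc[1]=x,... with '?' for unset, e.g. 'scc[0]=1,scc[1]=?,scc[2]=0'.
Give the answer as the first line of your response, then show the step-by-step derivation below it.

scc[0]=?,scc[1]=?,scc[2]=1,scc[3]=1,scc[4]=0

step 1: low=(low[0]=0,low[1]=0,low[2]=2,low[3]=2,low[4]=?); scc=(scc[0]=?,scc[1]=?,scc[2]=?,scc[3]=?,scc[4]=?)
step 2: low=(low[0]=0,low[1]=0,low[2]=2,low[3]=2,low[4]=4); scc=(scc[0]=?,scc[1]=?,scc[2]=?,scc[3]=?,scc[4]=0)
step 3: low=(low[0]=0,low[1]=0,low[2]=2,low[3]=2,low[4]=4); scc=(scc[0]=?,scc[1]=?,scc[2]=1,scc[3]=1,scc[4]=0)
step 4: low=(low[0]=0,low[1]=0,low[2]=2,low[3]=2,low[4]=4); scc=(scc[0]=?,scc[1]=?,scc[2]=1,scc[3]=1,scc[4]=0)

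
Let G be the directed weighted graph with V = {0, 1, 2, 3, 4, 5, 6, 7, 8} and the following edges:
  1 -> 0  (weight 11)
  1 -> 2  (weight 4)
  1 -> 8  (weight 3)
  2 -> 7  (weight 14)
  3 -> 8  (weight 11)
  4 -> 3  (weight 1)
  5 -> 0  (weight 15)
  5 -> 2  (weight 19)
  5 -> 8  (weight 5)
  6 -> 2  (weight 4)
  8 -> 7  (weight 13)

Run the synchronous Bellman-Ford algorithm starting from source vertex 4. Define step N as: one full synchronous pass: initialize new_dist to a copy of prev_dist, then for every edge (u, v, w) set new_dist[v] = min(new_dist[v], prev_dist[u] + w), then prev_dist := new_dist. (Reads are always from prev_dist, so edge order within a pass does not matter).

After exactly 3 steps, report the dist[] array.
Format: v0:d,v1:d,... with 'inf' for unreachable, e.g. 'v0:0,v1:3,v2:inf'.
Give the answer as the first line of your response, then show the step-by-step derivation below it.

v0:inf,v1:inf,v2:inf,v3:1,v4:0,v5:inf,v6:inf,v7:25,v8:12

step 1: dist = v0:inf,v1:inf,v2:inf,v3:1,v4:0,v5:inf,v6:inf,v7:inf,v8:inf
step 2: dist = v0:inf,v1:inf,v2:inf,v3:1,v4:0,v5:inf,v6:inf,v7:inf,v8:12
step 3: dist = v0:inf,v1:inf,v2:inf,v3:1,v4:0,v5:inf,v6:inf,v7:25,v8:12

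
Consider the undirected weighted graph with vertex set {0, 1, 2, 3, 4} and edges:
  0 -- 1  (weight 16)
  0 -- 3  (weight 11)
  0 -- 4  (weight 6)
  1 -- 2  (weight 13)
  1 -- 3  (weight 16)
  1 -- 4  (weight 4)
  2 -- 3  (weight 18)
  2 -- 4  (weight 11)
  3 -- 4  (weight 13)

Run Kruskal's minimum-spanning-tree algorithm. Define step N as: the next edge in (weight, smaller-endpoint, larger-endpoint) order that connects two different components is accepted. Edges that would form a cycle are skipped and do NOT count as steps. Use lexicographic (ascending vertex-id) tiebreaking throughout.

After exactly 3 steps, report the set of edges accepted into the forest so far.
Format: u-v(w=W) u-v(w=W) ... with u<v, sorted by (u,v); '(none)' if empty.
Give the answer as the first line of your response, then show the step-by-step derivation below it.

0-3(w=11) 0-4(w=6) 1-4(w=4)

step 1: add edge 1-4 (w=4); MST = {1-4(w=4)}
step 2: add edge 0-4 (w=6); MST = {0-4(w=6) 1-4(w=4)}
step 3: add edge 0-3 (w=11); MST = {0-3(w=11) 0-4(w=6) 1-4(w=4)}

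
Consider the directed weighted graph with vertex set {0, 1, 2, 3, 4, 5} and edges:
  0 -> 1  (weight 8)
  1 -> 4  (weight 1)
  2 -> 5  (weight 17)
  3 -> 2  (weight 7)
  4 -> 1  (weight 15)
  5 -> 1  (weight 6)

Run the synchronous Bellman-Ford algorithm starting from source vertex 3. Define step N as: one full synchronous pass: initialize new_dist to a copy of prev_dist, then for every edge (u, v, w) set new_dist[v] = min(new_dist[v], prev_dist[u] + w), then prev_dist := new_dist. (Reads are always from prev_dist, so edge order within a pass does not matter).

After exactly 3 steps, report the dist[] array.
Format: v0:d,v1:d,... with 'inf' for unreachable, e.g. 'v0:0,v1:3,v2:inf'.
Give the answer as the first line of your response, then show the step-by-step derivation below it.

v0:inf,v1:30,v2:7,v3:0,v4:inf,v5:24

step 1: dist = v0:inf,v1:inf,v2:7,v3:0,v4:inf,v5:inf
step 2: dist = v0:inf,v1:inf,v2:7,v3:0,v4:inf,v5:24
step 3: dist = v0:inf,v1:30,v2:7,v3:0,v4:inf,v5:24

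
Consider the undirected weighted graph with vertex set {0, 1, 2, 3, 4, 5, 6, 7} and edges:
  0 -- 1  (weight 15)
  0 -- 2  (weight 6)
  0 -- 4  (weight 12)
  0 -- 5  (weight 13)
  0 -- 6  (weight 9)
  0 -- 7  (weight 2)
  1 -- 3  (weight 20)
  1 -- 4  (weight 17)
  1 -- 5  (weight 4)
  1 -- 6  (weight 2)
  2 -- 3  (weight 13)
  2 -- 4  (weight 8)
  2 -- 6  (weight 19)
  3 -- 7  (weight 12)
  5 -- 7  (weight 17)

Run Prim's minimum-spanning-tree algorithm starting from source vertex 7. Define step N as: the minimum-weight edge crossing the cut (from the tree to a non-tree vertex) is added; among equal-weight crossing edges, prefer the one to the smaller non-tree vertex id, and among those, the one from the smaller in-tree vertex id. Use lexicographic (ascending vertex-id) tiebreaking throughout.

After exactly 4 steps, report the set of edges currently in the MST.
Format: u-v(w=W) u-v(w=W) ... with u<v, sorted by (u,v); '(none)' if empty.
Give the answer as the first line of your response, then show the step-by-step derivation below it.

0-2(w=6) 0-6(w=9) 0-7(w=2) 2-4(w=8)

step 1: add edge 0-7 (w=2); MST = {0-7(w=2)}
step 2: add edge 0-2 (w=6); MST = {0-2(w=6) 0-7(w=2)}
step 3: add edge 2-4 (w=8); MST = {0-2(w=6) 0-7(w=2) 2-4(w=8)}
step 4: add edge 0-6 (w=9); MST = {0-2(w=6) 0-6(w=9) 0-7(w=2) 2-4(w=8)}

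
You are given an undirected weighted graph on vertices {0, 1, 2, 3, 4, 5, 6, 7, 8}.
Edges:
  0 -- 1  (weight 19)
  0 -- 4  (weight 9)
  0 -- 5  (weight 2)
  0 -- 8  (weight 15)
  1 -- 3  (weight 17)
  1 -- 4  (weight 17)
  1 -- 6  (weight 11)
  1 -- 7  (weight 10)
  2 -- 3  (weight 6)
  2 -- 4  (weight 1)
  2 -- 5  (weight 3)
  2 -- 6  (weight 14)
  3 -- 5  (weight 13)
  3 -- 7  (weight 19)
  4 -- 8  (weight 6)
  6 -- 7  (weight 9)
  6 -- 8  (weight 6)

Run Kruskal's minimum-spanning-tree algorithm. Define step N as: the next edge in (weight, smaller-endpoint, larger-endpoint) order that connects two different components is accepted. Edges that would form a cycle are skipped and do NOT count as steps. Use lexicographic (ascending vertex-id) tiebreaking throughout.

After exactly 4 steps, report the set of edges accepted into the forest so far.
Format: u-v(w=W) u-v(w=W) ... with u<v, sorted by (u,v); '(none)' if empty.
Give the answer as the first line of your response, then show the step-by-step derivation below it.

0-5(w=2) 2-3(w=6) 2-4(w=1) 2-5(w=3)

step 1: add edge 2-4 (w=1); MST = {2-4(w=1)}
step 2: add edge 0-5 (w=2); MST = {0-5(w=2) 2-4(w=1)}
step 3: add edge 2-5 (w=3); MST = {0-5(w=2) 2-4(w=1) 2-5(w=3)}
step 4: add edge 2-3 (w=6); MST = {0-5(w=2) 2-3(w=6) 2-4(w=1) 2-5(w=3)}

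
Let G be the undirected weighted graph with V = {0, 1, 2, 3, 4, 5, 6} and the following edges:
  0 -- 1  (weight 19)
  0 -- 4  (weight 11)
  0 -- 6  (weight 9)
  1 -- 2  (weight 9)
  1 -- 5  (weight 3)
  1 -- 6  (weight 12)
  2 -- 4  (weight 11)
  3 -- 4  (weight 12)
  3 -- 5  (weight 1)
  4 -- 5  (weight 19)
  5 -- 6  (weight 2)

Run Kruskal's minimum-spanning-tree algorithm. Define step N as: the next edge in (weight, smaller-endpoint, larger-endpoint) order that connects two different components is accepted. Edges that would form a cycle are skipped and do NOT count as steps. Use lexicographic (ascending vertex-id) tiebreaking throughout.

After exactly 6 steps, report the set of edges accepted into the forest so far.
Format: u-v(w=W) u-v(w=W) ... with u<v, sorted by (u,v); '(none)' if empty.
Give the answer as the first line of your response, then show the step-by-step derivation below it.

0-4(w=11) 0-6(w=9) 1-2(w=9) 1-5(w=3) 3-5(w=1) 5-6(w=2)

step 1: add edge 3-5 (w=1); MST = {3-5(w=1)}
step 2: add edge 5-6 (w=2); MST = {3-5(w=1) 5-6(w=2)}
step 3: add edge 1-5 (w=3); MST = {1-5(w=3) 3-5(w=1) 5-6(w=2)}
step 4: add edge 0-6 (w=9); MST = {0-6(w=9) 1-5(w=3) 3-5(w=1) 5-6(w=2)}
step 5: add edge 1-2 (w=9); MST = {0-6(w=9) 1-2(w=9) 1-5(w=3) 3-5(w=1) 5-6(w=2)}
step 6: add edge 0-4 (w=11); MST = {0-4(w=11) 0-6(w=9) 1-2(w=9) 1-5(w=3) 3-5(w=1) 5-6(w=2)}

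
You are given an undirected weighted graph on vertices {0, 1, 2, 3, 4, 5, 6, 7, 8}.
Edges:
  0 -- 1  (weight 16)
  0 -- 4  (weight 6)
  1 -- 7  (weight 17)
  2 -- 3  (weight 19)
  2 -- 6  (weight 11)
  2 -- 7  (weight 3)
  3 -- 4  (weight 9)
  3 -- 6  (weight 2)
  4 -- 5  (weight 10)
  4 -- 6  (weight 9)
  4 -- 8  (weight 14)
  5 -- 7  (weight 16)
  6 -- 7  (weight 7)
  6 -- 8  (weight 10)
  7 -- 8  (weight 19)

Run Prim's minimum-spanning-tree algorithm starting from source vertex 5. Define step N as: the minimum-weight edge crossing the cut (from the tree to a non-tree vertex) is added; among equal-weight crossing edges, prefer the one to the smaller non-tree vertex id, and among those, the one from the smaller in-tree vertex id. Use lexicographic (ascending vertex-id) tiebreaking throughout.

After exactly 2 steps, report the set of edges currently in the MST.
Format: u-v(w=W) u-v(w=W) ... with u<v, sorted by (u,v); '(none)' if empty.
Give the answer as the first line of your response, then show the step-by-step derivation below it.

0-4(w=6) 4-5(w=10)

step 1: add edge 4-5 (w=10); MST = {4-5(w=10)}
step 2: add edge 0-4 (w=6); MST = {0-4(w=6) 4-5(w=10)}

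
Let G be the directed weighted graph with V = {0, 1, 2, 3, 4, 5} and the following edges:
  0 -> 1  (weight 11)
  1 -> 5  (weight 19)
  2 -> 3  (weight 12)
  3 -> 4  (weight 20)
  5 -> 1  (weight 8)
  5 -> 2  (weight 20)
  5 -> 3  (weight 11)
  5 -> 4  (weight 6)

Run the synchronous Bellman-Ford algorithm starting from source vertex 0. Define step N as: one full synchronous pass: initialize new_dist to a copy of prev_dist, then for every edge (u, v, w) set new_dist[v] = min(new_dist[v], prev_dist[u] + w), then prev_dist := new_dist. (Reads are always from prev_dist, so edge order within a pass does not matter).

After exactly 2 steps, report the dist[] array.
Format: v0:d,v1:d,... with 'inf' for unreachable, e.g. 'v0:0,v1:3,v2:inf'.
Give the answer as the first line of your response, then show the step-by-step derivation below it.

v0:0,v1:11,v2:inf,v3:inf,v4:inf,v5:30

step 1: dist = v0:0,v1:11,v2:inf,v3:inf,v4:inf,v5:inf
step 2: dist = v0:0,v1:11,v2:inf,v3:inf,v4:inf,v5:30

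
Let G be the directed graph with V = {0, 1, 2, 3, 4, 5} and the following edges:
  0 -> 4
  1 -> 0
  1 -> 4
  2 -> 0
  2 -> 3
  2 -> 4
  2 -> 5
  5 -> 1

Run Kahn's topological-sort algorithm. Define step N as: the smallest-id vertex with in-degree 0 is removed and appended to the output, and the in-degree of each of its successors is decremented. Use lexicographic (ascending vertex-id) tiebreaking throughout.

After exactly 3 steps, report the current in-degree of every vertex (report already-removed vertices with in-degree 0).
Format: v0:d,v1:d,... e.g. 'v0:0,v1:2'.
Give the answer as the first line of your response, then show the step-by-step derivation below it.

v0:1,v1:0,v2:0,v3:0,v4:2,v5:0

step 1: output 2; order=[2]; indeg=(1,1,0,0,2,0)
step 2: output 3; order=[2,3]; indeg=(1,1,0,0,2,0)
step 3: output 5; order=[2,3,5]; indeg=(1,0,0,0,2,0)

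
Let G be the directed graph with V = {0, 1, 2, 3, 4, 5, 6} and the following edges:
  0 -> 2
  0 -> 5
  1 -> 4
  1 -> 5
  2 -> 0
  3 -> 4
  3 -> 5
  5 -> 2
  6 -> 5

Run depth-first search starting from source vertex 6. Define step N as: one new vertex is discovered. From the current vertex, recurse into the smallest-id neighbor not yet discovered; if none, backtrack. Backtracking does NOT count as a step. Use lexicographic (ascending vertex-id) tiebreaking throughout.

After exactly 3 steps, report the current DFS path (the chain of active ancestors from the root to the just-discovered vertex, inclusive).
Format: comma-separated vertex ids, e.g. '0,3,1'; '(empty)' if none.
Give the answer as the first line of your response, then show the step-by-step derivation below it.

6,5,2

step 1: discover 6; path=6; order=6
step 2: discover 5; path=6>5; order=6,5
step 3: discover 2; path=6>5>2; order=6,5,2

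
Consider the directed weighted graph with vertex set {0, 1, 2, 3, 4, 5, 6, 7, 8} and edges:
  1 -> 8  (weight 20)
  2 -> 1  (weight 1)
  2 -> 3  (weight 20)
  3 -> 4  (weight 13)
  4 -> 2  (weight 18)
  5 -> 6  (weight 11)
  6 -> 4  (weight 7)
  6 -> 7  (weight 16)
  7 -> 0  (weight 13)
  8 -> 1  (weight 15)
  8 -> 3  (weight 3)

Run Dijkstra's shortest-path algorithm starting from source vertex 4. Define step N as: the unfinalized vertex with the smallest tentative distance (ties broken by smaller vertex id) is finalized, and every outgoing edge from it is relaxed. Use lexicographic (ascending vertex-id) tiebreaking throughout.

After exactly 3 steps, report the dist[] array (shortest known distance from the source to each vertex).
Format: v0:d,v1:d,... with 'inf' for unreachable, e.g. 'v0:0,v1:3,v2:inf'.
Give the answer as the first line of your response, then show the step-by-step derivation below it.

v0:inf,v1:19,v2:18,v3:38,v4:0,v5:inf,v6:inf,v7:inf,v8:39

step 1: dist = v0:inf,v1:inf,v2:18,v3:inf,v4:0,v5:inf,v6:inf,v7:inf,v8:inf
step 2: dist = v0:inf,v1:19,v2:18,v3:38,v4:0,v5:inf,v6:inf,v7:inf,v8:inf
step 3: dist = v0:inf,v1:19,v2:18,v3:38,v4:0,v5:inf,v6:inf,v7:inf,v8:39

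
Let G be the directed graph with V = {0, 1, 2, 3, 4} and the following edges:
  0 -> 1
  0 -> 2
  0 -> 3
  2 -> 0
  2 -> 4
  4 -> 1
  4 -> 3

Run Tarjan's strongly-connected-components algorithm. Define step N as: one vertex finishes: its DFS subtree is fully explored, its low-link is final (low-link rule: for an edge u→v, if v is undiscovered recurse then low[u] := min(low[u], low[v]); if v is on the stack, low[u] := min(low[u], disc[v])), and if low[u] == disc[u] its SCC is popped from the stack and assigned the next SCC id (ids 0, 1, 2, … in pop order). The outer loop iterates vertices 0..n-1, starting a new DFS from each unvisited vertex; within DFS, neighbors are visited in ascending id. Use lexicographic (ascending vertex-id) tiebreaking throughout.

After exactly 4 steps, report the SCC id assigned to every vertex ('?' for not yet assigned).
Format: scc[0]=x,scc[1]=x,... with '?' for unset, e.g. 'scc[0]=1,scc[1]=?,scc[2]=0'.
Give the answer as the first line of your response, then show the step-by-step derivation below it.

scc[0]=?,scc[1]=0,scc[2]=?,scc[3]=1,scc[4]=2

step 1: low=(low[0]=0,low[1]=1,low[2]=?,low[3]=?,low[4]=?); scc=(scc[0]=?,scc[1]=0,scc[2]=?,scc[3]=?,scc[4]=?)
step 2: low=(low[0]=0,low[1]=1,low[2]=0,low[3]=4,low[4]=3); scc=(scc[0]=?,scc[1]=0,scc[2]=?,scc[3]=1,scc[4]=?)
step 3: low=(low[0]=0,low[1]=1,low[2]=0,low[3]=4,low[4]=3); scc=(scc[0]=?,scc[1]=0,scc[2]=?,scc[3]=1,scc[4]=2)
step 4: low=(low[0]=0,low[1]=1,low[2]=0,low[3]=4,low[4]=3); scc=(scc[0]=?,scc[1]=0,scc[2]=?,scc[3]=1,scc[4]=2)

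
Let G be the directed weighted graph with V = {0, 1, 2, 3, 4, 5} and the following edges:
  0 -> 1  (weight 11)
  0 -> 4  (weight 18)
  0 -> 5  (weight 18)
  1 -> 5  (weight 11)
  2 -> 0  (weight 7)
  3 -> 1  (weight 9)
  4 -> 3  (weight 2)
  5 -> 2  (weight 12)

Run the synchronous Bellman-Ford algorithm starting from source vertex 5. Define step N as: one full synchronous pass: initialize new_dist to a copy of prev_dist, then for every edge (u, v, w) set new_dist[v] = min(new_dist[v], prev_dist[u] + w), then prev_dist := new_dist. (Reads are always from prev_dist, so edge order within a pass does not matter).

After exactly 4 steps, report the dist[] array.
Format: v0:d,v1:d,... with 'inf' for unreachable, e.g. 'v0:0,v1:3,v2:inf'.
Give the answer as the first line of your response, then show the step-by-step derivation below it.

v0:19,v1:30,v2:12,v3:39,v4:37,v5:0

step 1: dist = v0:inf,v1:inf,v2:12,v3:inf,v4:inf,v5:0
step 2: dist = v0:19,v1:inf,v2:12,v3:inf,v4:inf,v5:0
step 3: dist = v0:19,v1:30,v2:12,v3:inf,v4:37,v5:0
step 4: dist = v0:19,v1:30,v2:12,v3:39,v4:37,v5:0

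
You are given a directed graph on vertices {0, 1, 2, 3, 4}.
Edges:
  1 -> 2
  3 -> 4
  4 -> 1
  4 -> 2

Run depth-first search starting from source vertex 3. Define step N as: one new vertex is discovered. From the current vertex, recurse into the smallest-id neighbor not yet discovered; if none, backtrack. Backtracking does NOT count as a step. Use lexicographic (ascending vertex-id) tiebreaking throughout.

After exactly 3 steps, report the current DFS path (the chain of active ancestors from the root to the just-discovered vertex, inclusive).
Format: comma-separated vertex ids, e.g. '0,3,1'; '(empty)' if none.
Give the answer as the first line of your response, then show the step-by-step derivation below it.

3,4,1

step 1: discover 3; path=3; order=3
step 2: discover 4; path=3>4; order=3,4
step 3: discover 1; path=3>4>1; order=3,4,1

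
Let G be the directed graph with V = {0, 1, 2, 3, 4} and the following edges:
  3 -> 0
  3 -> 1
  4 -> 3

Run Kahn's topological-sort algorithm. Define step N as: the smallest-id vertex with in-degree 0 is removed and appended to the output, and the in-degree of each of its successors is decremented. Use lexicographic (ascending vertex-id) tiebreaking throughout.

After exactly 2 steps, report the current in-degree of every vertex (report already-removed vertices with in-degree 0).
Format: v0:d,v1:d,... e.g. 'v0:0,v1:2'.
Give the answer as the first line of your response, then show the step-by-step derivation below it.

v0:1,v1:1,v2:0,v3:0,v4:0

step 1: output 2; order=[2]; indeg=(1,1,0,1,0)
step 2: output 4; order=[2,4]; indeg=(1,1,0,0,0)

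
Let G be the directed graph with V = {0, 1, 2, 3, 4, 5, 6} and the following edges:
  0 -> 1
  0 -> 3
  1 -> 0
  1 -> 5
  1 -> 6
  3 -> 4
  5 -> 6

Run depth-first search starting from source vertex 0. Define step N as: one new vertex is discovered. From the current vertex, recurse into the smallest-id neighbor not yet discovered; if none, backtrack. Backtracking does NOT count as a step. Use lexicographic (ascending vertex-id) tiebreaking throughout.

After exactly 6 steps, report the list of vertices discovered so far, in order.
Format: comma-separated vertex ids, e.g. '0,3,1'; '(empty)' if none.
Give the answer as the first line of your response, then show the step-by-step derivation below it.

0,1,5,6,3,4

step 1: discover 0; path=0; order=0
step 2: discover 1; path=0>1; order=0,1
step 3: discover 5; path=0>1>5; order=0,1,5
step 4: discover 6; path=0>1>5>6; order=0,1,5,6
step 5: discover 3; path=0>3; order=0,1,5,6,3
step 6: discover 4; path=0>3>4; order=0,1,5,6,3,4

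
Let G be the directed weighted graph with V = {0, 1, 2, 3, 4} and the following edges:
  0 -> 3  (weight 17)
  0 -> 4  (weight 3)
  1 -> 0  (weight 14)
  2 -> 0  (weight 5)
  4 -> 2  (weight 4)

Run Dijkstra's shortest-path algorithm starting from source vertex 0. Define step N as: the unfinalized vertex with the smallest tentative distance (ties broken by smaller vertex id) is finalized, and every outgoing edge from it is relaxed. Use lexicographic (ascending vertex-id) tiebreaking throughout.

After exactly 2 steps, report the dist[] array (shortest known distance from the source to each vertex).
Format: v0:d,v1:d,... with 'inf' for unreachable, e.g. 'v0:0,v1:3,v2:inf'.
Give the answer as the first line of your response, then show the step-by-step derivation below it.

v0:0,v1:inf,v2:7,v3:17,v4:3

step 1: dist = v0:0,v1:inf,v2:inf,v3:17,v4:3
step 2: dist = v0:0,v1:inf,v2:7,v3:17,v4:3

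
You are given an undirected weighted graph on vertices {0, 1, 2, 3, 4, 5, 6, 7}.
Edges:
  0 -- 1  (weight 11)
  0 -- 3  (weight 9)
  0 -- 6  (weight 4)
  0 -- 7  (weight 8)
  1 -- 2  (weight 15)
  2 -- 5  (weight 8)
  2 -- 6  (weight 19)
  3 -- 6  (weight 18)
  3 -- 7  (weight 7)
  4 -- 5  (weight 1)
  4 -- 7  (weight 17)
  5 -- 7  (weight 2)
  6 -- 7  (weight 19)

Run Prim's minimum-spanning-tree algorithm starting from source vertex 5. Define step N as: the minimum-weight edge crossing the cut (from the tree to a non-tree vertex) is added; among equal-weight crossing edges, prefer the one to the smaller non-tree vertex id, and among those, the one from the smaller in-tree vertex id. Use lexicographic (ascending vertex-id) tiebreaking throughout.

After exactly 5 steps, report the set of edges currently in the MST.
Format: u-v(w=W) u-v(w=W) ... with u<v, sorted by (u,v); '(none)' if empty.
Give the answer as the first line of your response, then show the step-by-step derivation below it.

0-6(w=4) 0-7(w=8) 3-7(w=7) 4-5(w=1) 5-7(w=2)

step 1: add edge 4-5 (w=1); MST = {4-5(w=1)}
step 2: add edge 5-7 (w=2); MST = {4-5(w=1) 5-7(w=2)}
step 3: add edge 3-7 (w=7); MST = {3-7(w=7) 4-5(w=1) 5-7(w=2)}
step 4: add edge 0-7 (w=8); MST = {0-7(w=8) 3-7(w=7) 4-5(w=1) 5-7(w=2)}
step 5: add edge 0-6 (w=4); MST = {0-6(w=4) 0-7(w=8) 3-7(w=7) 4-5(w=1) 5-7(w=2)}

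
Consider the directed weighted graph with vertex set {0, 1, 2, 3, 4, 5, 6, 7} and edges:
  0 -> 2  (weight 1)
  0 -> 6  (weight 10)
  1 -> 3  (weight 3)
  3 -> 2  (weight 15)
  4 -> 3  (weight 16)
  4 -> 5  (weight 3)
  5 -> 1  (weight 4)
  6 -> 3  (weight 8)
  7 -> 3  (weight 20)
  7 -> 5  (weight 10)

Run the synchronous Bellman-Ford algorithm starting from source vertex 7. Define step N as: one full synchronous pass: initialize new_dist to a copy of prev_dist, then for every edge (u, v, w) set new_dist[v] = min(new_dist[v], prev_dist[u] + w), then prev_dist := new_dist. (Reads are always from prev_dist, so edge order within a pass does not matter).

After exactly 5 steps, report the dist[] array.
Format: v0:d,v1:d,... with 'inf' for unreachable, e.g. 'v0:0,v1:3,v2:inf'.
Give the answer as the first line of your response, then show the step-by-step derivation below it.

v0:inf,v1:14,v2:32,v3:17,v4:inf,v5:10,v6:inf,v7:0

step 1: dist = v0:inf,v1:inf,v2:inf,v3:20,v4:inf,v5:10,v6:inf,v7:0
step 2: dist = v0:inf,v1:14,v2:35,v3:20,v4:inf,v5:10,v6:inf,v7:0
step 3: dist = v0:inf,v1:14,v2:35,v3:17,v4:inf,v5:10,v6:inf,v7:0
step 4: dist = v0:inf,v1:14,v2:32,v3:17,v4:inf,v5:10,v6:inf,v7:0
step 5: dist = v0:inf,v1:14,v2:32,v3:17,v4:inf,v5:10,v6:inf,v7:0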